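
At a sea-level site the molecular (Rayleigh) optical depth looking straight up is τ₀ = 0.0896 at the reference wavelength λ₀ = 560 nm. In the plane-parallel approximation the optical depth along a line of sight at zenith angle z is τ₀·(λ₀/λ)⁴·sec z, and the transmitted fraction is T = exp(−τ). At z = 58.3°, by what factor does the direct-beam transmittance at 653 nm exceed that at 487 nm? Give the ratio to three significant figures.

Airmass: sec 58.3° = 1.9031.
τ(653 nm) = 0.0896 × (560/653)⁴ × 1.9031 = 0.0896 × 0.5409 × 1.9031 = 0.0922.
τ(487 nm) = 0.0896 × (560/487)⁴ × 1.9031 = 0.0896 × 1.7484 × 1.9031 = 0.2981.
T(653)/T(487) = exp(τ_B − τ_A) = exp(0.2059) = 1.2286.

1.23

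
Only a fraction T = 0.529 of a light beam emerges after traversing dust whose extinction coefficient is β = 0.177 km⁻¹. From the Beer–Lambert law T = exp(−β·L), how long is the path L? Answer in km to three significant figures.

Beer–Lambert: T = exp(−βL) ⇒ L = −ln(T)/β = −ln(0.529)/0.177 = 0.6368/0.177 = 3.598 km.

3.60 km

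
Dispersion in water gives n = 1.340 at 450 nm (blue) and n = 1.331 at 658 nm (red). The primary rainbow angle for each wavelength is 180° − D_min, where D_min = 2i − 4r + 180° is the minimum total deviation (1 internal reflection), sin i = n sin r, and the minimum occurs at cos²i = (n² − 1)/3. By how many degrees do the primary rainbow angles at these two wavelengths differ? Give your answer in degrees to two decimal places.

1.30°

At 450 nm (n = 1.340): cos²i = 0.26520 → i = 59.004°, r = 39.770°, D_min = 138.929°, rainbow angle = 41.071°.
At 658 nm (n = 1.331): cos²i = 0.25719 → i = 59.527°, r = 40.356°, D_min = 137.630°, rainbow angle = 42.370°.
Angular width = |41.071° − 42.370°| = 1.299°.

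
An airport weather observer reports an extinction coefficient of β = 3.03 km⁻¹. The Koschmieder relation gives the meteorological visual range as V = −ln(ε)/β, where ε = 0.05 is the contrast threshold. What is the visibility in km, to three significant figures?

V = −ln(0.05) / 3.03 = 2.996 / 3.03 = 0.9887 km.

0.989 km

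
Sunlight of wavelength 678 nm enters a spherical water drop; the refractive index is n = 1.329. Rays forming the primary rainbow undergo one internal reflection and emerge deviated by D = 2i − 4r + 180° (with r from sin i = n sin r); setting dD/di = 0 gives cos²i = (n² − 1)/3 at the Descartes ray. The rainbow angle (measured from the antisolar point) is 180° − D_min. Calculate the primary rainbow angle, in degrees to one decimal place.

42.7°

cos²i = (1.76624 − 1)/3 = 0.25541; i = arccos(0.50538) = 59.643°.
sin r = sin 59.643°/1.329 = 0.64928; r = 40.487°.
D_min = 2·59.643° − 4·40.487° + 180° = 137.337°.
Rainbow angle = 180° − D_min = 42.663°.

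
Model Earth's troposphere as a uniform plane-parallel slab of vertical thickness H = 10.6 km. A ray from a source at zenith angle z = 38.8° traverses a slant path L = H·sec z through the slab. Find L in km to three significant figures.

13.6 km

sec z = 1/cos 38.8° = 1.2831.
L = 10.6 × 1.2831 = 13.601 km.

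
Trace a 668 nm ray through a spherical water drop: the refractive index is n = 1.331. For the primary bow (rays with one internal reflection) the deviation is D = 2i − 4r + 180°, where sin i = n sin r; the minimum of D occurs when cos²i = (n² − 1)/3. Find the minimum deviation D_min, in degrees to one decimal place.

137.6°

cos²i = (1.77156 − 1)/3 = 0.25719; i = arccos(0.50714) = 59.527°.
sin r = sin 59.527°/1.331 = 0.64753; r = 40.356°.
D_min = 2·59.527° − 4·40.356° + 180° = 137.630°.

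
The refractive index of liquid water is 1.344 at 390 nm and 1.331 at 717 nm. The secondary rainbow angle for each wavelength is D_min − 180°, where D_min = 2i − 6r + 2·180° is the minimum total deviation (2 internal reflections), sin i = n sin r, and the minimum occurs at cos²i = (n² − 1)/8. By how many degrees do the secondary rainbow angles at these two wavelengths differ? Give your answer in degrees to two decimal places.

3.37°

At 390 nm (n = 1.344): cos²i = 0.10079 → i = 71.490°, r = 44.874°, D_min = 233.733°, rainbow angle = 53.733°.
At 717 nm (n = 1.331): cos²i = 0.09645 → i = 71.907°, r = 45.575°, D_min = 230.365°, rainbow angle = 50.365°.
Angular width = |53.733° − 50.365°| = 3.368°.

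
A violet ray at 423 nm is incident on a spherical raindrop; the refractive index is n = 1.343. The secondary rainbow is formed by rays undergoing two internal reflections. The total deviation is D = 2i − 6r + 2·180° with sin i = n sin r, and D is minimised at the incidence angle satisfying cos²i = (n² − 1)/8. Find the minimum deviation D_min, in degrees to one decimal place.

cos²i = (1.80365 − 1)/8 = 0.10046; i = arccos(0.31695) = 71.522°.
sin r = sin 71.522°/1.343 = 0.70621; r = 44.928°.
D_min = 2·71.522° − 6·44.928° + 360° = 233.478°.

233.5°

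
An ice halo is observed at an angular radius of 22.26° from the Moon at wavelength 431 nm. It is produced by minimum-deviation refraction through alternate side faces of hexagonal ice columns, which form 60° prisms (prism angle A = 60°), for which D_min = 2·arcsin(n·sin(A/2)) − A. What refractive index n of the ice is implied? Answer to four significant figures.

Rearranging: n = sin((D_min + A)/2) / sin(A/2).
(D_min + A)/2 = (22.26° + 60°)/2 = 41.130°.
n = sin 41.130° / sin 30° = 0.6578 / 0.5000 = 1.3155.

1.316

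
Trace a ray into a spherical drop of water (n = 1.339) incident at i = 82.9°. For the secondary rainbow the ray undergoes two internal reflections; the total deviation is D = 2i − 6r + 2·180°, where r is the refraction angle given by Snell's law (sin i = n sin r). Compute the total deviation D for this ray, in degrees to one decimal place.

238.8°

sin r = sin 82.9° / 1.339 = 0.9923/1.339 = 0.7411; r = 47.83°.
D = 2·82.9° − 6·47.83° + 2·180° = 165.80° − 286.95° + 360° = 238.85°.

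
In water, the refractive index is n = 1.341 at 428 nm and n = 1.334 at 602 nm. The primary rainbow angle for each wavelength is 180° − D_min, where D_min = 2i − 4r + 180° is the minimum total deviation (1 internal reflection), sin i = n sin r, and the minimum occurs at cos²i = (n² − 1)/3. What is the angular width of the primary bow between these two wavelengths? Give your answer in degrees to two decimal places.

1.00°

At 428 nm (n = 1.341): cos²i = 0.26609 → i = 58.946°, r = 39.705°, D_min = 139.071°, rainbow angle = 40.929°.
At 602 nm (n = 1.334): cos²i = 0.25985 → i = 59.352°, r = 40.159°, D_min = 138.067°, rainbow angle = 41.933°.
Angular width = |40.929° − 41.933°| = 1.004°.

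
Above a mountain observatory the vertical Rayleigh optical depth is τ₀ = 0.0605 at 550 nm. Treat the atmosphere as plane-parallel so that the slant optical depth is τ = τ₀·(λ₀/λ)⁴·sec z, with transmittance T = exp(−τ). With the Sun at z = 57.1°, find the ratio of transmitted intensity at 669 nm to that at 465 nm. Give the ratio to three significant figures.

Airmass: sec 57.1° = 1.8410.
τ(669 nm) = 0.0605 × (550/669)⁴ × 1.8410 = 0.0605 × 0.4568 × 1.8410 = 0.0509.
τ(465 nm) = 0.0605 × (550/465)⁴ × 1.8410 = 0.0605 × 1.9572 × 1.8410 = 0.2180.
T(669)/T(465) = exp(τ_B − τ_A) = exp(0.1671) = 1.1819.

1.18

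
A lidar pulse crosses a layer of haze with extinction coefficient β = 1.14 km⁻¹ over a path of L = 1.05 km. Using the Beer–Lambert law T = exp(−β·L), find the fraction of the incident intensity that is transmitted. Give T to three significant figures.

τ = β·L = 1.14 × 1.05 = 1.1970.
T = exp(−1.1970) = 0.3021.

0.302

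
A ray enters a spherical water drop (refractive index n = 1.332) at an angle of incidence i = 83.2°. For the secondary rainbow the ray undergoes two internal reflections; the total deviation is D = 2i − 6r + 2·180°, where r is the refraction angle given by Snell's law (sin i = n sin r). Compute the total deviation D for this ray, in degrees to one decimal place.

sin r = sin 83.2° / 1.332 = 0.9930/1.332 = 0.7455; r = 48.20°.
D = 2·83.2° − 6·48.20° + 2·180° = 166.40° − 289.20° + 360° = 237.20°.

237.2°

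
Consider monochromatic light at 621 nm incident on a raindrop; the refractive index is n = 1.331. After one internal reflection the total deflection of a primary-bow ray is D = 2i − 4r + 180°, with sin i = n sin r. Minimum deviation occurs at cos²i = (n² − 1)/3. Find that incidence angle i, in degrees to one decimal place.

cos²i = (1.331² − 1)/3 = (1.77156 − 1)/3 = 0.25719.
cos i = 0.50714, so i = 59.527°.

59.5°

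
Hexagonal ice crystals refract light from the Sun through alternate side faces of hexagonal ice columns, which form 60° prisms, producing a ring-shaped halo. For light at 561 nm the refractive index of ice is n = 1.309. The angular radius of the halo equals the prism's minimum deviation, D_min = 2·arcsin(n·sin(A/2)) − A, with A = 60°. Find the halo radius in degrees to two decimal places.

n·sin(A/2) = 1.309 × sin 30° = 1.309 × 0.5000 = 0.6545.
D_min = 2·arcsin(0.6545) − 60° = 2 × 40.882° − 60° = 21.763°.

21.76°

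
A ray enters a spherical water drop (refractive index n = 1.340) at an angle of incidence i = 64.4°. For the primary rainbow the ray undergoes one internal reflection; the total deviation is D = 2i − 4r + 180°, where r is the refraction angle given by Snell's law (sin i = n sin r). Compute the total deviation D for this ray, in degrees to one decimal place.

sin r = sin 64.4° / 1.340 = 0.9018/1.340 = 0.6730; r = 42.30°.
D = 2·64.4° − 4·42.30° + 180° = 128.80° − 169.20° + 180° = 139.60°.

139.6°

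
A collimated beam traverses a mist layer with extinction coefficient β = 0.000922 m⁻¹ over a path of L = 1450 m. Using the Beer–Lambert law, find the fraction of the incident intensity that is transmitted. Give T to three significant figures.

0.263

τ = β·L = 0.000922 × 1450 = 1.3369.
T = exp(−1.3369) = 0.2627.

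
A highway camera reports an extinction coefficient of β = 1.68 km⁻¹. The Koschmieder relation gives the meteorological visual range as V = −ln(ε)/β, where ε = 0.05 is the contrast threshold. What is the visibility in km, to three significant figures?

V = −ln(0.05) / 1.68 = 2.996 / 1.68 = 1.7832 km.

1.78 km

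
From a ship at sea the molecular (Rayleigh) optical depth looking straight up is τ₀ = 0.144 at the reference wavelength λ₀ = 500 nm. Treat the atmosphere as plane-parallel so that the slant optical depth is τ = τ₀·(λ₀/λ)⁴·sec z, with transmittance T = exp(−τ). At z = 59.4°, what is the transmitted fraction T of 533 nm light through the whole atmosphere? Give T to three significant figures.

0.803

sec 59.4° = 1.9645.
τ = 0.144 × (500/533)⁴ × 1.9645 = 0.144 × 0.7744 × 1.9645 = 0.2191.
T = exp(−0.2191) = 0.8033.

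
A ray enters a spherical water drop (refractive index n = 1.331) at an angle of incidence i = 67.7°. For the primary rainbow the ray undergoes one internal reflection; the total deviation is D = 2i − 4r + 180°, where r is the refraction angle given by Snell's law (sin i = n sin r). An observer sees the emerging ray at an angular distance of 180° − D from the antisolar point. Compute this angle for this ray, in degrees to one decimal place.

sin r = sin 67.7° / 1.331 = 0.9252/1.331 = 0.6951; r = 44.04°.
D = 2·67.7° − 4·44.04° + 180° = 135.40° − 176.15° + 180° = 139.25°.
Angle from antisolar point = 180° − D = 40.75°.

40.7°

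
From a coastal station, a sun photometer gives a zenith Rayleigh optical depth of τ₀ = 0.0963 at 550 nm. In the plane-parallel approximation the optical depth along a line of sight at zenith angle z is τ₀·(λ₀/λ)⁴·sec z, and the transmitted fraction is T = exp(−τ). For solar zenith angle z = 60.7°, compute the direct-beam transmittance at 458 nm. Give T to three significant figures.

0.664

sec 60.7° = 2.0434.
τ = 0.0963 × (550/458)⁴ × 2.0434 = 0.0963 × 2.0796 × 2.0434 = 0.4092.
T = exp(−0.4092) = 0.6642.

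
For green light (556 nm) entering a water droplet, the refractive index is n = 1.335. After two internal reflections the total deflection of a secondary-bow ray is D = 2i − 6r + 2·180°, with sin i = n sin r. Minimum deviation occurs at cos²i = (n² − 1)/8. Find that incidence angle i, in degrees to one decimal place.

71.8°

cos²i = (1.335² − 1)/8 = (1.78222 − 1)/8 = 0.09778.
cos i = 0.31269, so i = 71.778°.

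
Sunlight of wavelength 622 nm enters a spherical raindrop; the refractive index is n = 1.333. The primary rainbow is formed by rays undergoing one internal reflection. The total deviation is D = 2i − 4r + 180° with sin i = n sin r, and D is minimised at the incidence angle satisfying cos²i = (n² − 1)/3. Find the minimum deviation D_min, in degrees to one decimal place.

cos²i = (1.77689 − 1)/3 = 0.25896; i = arccos(0.50888) = 59.410°.
sin r = sin 59.410°/1.333 = 0.64579; r = 40.225°.
D_min = 2·59.410° − 4·40.225° + 180° = 137.922°.

137.9°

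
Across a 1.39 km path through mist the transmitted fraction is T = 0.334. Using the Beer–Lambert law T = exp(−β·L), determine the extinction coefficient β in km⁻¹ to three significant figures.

0.789 km⁻¹

Beer–Lambert: T = exp(−βL) ⇒ β = −ln(T)/L = −ln(0.334)/1.39 = 1.0966/1.39 = 0.7889 km⁻¹.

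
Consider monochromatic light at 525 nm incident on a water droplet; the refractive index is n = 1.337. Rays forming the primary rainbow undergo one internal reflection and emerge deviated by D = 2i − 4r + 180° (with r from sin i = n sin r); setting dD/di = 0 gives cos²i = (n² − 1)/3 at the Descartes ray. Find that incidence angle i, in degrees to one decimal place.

59.2°

cos²i = (1.337² − 1)/3 = (1.78757 − 1)/3 = 0.26252.
cos i = 0.51237, so i = 59.178°.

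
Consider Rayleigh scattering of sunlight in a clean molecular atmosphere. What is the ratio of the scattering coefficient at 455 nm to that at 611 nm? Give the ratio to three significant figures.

Rayleigh scattering ∝ λ⁻⁴, so the ratio of coefficients is the inverse fourth power of the wavelength ratio.
σ(455)/σ(611) = (611/455)⁴ = (1.3429)⁴ = 3.252.

3.25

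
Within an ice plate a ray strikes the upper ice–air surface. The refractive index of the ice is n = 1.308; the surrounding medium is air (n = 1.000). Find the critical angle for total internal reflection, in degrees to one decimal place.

49.9°

sin θ_c = n_air / n = 1.000 / 1.308 = 0.7645.
θ_c = arcsin(0.7645) = 49.86°.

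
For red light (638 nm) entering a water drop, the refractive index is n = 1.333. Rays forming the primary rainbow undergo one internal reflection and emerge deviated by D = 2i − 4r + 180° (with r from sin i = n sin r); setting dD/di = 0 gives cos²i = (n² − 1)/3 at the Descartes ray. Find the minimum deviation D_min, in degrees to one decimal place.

cos²i = (1.77689 − 1)/3 = 0.25896; i = arccos(0.50888) = 59.410°.
sin r = sin 59.410°/1.333 = 0.64579; r = 40.225°.
D_min = 2·59.410° − 4·40.225° + 180° = 137.922°.

137.9°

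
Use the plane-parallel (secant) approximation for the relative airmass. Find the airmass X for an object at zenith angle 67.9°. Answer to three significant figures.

X = sec z = 1/cos 67.9° = 1/0.3762 = 2.6580.

2.66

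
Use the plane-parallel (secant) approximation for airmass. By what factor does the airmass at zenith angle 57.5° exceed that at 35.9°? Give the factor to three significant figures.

X(57.5°)/X(35.9°) = sec 57.5° / sec 35.9° = cos 35.9° / cos 57.5° = 0.8100/0.5373 = 1.5076.

1.51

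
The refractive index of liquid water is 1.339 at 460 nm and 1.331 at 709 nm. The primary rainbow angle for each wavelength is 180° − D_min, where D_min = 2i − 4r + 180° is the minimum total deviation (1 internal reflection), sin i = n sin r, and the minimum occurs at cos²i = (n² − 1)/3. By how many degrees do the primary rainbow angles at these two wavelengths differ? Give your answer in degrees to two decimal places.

1.16°

At 460 nm (n = 1.339): cos²i = 0.26431 → i = 59.062°, r = 39.834°, D_min = 138.786°, rainbow angle = 41.214°.
At 709 nm (n = 1.331): cos²i = 0.25719 → i = 59.527°, r = 40.356°, D_min = 137.630°, rainbow angle = 42.370°.
Angular width = |41.214° − 42.370°| = 1.156°.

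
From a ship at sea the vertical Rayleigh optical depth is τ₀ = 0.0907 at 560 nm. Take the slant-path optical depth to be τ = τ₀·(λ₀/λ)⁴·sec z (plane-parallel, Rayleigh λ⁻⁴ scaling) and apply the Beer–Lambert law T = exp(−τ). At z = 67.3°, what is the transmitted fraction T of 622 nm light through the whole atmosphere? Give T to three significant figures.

sec 67.3° = 2.5913.
τ = 0.0907 × (560/622)⁴ × 2.5913 = 0.0907 × 0.6570 × 2.5913 = 0.1544.
T = exp(−0.1544) = 0.8569.

0.857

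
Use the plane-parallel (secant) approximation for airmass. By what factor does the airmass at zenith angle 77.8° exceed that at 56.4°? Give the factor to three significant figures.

X(77.8°)/X(56.4°) = sec 77.8° / sec 56.4° = cos 56.4° / cos 77.8° = 0.5534/0.2113 = 2.6187.

2.62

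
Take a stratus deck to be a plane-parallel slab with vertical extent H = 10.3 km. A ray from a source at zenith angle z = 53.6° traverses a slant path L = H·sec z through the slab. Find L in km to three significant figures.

sec z = 1/cos 53.6° = 1.6852.
L = 10.3 × 1.6852 = 17.357 km.

17.4 km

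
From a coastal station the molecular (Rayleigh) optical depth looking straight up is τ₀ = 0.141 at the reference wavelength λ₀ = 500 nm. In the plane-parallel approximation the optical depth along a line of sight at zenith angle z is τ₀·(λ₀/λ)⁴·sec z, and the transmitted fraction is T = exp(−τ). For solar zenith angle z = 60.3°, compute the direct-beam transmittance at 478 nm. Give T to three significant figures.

0.711

sec 60.3° = 2.0183.
τ = 0.141 × (500/478)⁴ × 2.0183 = 0.141 × 1.1972 × 2.0183 = 0.3407.
T = exp(−0.3407) = 0.7113.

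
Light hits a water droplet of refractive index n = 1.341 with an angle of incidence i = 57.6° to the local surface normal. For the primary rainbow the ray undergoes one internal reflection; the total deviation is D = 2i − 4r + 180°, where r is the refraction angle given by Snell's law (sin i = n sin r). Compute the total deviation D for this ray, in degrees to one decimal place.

sin r = sin 57.6° / 1.341 = 0.8443/1.341 = 0.6296; r = 39.02°.
D = 2·57.6° − 4·39.02° + 180° = 115.20° − 156.09° + 180° = 139.11°.

139.1°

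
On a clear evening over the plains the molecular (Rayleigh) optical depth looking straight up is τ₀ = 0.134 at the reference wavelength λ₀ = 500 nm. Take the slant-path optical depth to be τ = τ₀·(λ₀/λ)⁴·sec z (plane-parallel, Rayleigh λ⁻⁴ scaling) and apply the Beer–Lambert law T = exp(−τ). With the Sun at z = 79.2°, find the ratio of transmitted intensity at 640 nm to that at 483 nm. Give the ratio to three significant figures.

Airmass: sec 79.2° = 5.3367.
τ(640 nm) = 0.134 × (500/640)⁴ × 5.3367 = 0.134 × 0.3725 × 5.3367 = 0.2664.
τ(483 nm) = 0.134 × (500/483)⁴ × 5.3367 = 0.134 × 1.1484 × 5.3367 = 0.8212.
T(640)/T(483) = exp(τ_B − τ_A) = exp(0.5548) = 1.7417.

1.74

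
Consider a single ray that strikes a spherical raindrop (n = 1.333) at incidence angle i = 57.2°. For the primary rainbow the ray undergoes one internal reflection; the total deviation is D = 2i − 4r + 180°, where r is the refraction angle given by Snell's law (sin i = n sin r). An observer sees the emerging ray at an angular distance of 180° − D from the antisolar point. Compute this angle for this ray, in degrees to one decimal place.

42.0°

sin r = sin 57.2° / 1.333 = 0.8406/1.333 = 0.6306; r = 39.09°.
D = 2·57.2° − 4·39.09° + 180° = 114.40° − 156.37° + 180° = 138.03°.
Angle from antisolar point = 180° − D = 41.97°.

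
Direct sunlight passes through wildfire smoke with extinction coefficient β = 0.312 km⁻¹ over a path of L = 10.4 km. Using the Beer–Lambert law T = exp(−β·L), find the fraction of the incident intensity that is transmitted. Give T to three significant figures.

τ = β·L = 0.312 × 10.4 = 3.2448.
T = exp(−3.2448) = 0.0390.

0.0390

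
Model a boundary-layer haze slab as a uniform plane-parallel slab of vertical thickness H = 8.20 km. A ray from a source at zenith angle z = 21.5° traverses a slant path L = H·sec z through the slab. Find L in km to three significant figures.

sec z = 1/cos 21.5° = 1.0748.
L = 8.20 × 1.0748 = 8.813 km.

8.81 km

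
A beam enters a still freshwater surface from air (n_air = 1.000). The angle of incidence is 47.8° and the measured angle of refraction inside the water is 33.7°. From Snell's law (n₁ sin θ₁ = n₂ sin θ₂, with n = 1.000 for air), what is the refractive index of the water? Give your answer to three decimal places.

1.335

n = sin θ_i / sin θ_r = sin 47.8° / sin 33.7° = 0.7408 / 0.5548 = 1.3352.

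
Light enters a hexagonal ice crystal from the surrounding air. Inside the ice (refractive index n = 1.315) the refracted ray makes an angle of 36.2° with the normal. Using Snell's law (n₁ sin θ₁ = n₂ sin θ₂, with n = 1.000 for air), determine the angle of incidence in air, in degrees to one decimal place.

51.0°

Snell: sin θ_i = n · sin θ_r = 1.315 × sin 36.2° = 1.315 × 0.5906 = 0.7766.
θ_i = arcsin(0.7766) = 50.95°.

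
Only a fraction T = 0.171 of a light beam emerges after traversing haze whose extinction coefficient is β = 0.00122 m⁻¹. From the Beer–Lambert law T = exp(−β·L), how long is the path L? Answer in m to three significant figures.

1450 m

Beer–Lambert: T = exp(−βL) ⇒ L = −ln(T)/β = −ln(0.171)/0.00122 = 1.7661/0.00122 = 1448 m.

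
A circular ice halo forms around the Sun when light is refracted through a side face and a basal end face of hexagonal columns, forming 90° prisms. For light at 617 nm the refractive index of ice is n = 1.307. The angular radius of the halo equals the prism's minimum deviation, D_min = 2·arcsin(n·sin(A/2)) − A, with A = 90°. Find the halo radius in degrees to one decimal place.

45.1°

n·sin(A/2) = 1.307 × sin 45° = 1.307 × 0.7071 = 0.9242.
D_min = 2·arcsin(0.9242) − 90° = 2 × 67.546° − 90° = 45.093°.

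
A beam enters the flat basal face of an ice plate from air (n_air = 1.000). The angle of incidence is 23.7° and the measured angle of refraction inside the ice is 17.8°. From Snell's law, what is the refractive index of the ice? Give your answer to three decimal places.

n = sin θ_i / sin θ_r = sin 23.7° / sin 17.8° = 0.4019 / 0.3057 = 1.3149.

1.315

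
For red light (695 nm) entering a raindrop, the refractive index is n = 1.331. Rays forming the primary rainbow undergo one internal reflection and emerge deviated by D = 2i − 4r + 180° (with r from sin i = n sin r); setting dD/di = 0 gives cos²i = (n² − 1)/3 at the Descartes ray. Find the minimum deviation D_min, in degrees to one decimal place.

cos²i = (1.77156 − 1)/3 = 0.25719; i = arccos(0.50714) = 59.527°.
sin r = sin 59.527°/1.331 = 0.64753; r = 40.356°.
D_min = 2·59.527° − 4·40.356° + 180° = 137.630°.

137.6°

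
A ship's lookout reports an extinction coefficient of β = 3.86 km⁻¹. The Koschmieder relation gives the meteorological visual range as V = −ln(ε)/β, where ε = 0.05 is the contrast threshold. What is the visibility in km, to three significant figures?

0.776 km

V = −ln(0.05) / 3.86 = 2.996 / 3.86 = 0.7761 km.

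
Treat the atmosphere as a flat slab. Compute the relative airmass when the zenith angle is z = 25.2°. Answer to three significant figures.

X = sec z = 1/cos 25.2° = 1/0.9048 = 1.1052.

1.11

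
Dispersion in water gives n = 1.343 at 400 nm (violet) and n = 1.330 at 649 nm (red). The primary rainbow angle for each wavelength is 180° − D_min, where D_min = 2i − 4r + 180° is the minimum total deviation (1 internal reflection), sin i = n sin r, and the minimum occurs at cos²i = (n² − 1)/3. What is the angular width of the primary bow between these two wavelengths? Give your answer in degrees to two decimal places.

1.87°

At 400 nm (n = 1.343): cos²i = 0.26788 → i = 58.830°, r = 39.577°, D_min = 139.354°, rainbow angle = 40.646°.
At 649 nm (n = 1.330): cos²i = 0.25630 → i = 59.585°, r = 40.422°, D_min = 137.484°, rainbow angle = 42.516°.
Angular width = |40.646° − 42.516°| = 1.871°.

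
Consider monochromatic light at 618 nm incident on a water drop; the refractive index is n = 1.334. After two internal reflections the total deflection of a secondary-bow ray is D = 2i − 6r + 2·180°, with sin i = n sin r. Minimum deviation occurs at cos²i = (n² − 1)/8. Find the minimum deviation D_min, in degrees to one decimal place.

231.2°

cos²i = (1.77956 − 1)/8 = 0.09744; i = arccos(0.31216) = 71.810°.
sin r = sin 71.810°/1.334 = 0.71217; r = 45.411°.
D_min = 2·71.810° − 6·45.411° + 360° = 231.153°.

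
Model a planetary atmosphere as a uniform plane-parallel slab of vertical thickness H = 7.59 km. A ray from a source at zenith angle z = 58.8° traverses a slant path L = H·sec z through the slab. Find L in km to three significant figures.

14.7 km

sec z = 1/cos 58.8° = 1.9304.
L = 7.59 × 1.9304 = 14.652 km.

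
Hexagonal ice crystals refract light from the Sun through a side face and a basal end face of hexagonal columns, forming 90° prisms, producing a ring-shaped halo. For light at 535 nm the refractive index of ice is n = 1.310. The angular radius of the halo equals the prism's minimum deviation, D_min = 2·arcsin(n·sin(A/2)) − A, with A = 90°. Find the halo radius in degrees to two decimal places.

45.73°

n·sin(A/2) = 1.310 × sin 45° = 1.310 × 0.7071 = 0.9263.
D_min = 2·arcsin(0.9263) − 90° = 2 × 67.867° − 90° = 45.733°.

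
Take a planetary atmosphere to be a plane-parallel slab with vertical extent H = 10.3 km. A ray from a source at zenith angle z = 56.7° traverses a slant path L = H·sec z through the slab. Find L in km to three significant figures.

18.8 km

sec z = 1/cos 56.7° = 1.8214.
L = 10.3 × 1.8214 = 18.761 km.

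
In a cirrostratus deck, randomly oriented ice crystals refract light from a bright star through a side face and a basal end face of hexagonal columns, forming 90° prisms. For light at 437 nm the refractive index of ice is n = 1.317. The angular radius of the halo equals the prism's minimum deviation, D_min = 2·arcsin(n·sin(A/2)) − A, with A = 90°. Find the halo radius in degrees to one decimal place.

47.3°

n·sin(A/2) = 1.317 × sin 45° = 1.317 × 0.7071 = 0.9313.
D_min = 2·arcsin(0.9313) − 90° = 2 × 68.632° − 90° = 47.264°.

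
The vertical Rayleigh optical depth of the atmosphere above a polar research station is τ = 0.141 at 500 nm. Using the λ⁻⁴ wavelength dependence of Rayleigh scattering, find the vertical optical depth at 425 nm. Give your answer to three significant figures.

τ(425 nm) = τ(500 nm) × (500/425)⁴ = 0.141 × (1.1765)⁴ = 0.141 × 1.9157 = 0.2701.

0.270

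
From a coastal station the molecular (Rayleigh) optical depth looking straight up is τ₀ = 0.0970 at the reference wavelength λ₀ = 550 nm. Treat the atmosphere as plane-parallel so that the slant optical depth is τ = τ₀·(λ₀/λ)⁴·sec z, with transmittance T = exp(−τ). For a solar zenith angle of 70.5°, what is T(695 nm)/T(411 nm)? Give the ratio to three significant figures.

2.27

Airmass: sec 70.5° = 2.9957.
τ(695 nm) = 0.0970 × (550/695)⁴ × 2.9957 = 0.0970 × 0.3922 × 2.9957 = 0.1140.
τ(411 nm) = 0.0970 × (550/411)⁴ × 2.9957 = 0.0970 × 3.2069 × 2.9957 = 0.9319.
T(695)/T(411) = exp(τ_B − τ_A) = exp(0.8179) = 2.2658.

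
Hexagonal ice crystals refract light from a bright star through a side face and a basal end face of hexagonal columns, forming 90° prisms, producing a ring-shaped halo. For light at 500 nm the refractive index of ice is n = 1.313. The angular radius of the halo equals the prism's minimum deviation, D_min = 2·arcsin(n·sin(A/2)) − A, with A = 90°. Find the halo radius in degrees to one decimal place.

46.4°

n·sin(A/2) = 1.313 × sin 45° = 1.313 × 0.7071 = 0.9284.
D_min = 2·arcsin(0.9284) − 90° = 2 × 68.192° − 90° = 46.383°.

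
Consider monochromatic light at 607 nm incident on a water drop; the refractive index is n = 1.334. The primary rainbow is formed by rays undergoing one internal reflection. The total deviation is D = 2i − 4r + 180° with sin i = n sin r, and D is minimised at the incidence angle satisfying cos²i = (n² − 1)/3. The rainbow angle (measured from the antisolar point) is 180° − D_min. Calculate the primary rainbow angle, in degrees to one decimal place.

41.9°

cos²i = (1.77956 − 1)/3 = 0.25985; i = arccos(0.50976) = 59.352°.
sin r = sin 59.352°/1.334 = 0.64492; r = 40.159°.
D_min = 2·59.352° − 4·40.159° + 180° = 138.067°.
Rainbow angle = 180° − D_min = 41.933°.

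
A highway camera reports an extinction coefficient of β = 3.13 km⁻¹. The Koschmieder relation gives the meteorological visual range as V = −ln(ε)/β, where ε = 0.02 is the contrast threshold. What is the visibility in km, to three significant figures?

1.25 km

V = −ln(0.02) / 3.13 = 3.912 / 3.13 = 1.2498 km.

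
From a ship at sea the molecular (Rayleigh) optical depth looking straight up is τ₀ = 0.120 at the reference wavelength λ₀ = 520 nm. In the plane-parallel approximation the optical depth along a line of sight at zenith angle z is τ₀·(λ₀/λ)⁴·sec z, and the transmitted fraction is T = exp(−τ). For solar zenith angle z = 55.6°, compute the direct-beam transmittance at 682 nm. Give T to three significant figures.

sec 55.6° = 1.7700.
τ = 0.120 × (520/682)⁴ × 1.7700 = 0.120 × 0.3380 × 1.7700 = 0.0718.
T = exp(−0.0718) = 0.9307.

0.931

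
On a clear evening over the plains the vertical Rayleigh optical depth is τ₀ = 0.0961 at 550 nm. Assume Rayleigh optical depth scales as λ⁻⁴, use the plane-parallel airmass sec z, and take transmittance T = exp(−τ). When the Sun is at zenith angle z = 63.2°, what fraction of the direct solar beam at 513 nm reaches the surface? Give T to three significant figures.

0.755

sec 63.2° = 2.2179.
τ = 0.0961 × (550/513)⁴ × 2.2179 = 0.0961 × 1.3212 × 2.2179 = 0.2816.
T = exp(−0.2816) = 0.7546.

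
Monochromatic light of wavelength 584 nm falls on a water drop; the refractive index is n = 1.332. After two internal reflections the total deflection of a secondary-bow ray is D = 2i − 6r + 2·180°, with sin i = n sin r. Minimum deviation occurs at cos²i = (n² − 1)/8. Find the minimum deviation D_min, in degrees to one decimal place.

cos²i = (1.77422 − 1)/8 = 0.09678; i = arccos(0.31109) = 71.875°.
sin r = sin 71.875°/1.332 = 0.71350; r = 45.520°.
D_min = 2·71.875° − 6·45.520° + 360° = 230.628°.

230.6°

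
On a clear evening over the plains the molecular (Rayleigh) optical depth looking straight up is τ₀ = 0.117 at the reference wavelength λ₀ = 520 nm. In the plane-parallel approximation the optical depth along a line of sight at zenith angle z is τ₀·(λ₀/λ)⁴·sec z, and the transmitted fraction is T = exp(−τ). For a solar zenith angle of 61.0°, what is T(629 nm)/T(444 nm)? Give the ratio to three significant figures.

1.41

Airmass: sec 61.0° = 2.0627.
τ(629 nm) = 0.117 × (520/629)⁴ × 2.0627 = 0.117 × 0.4671 × 2.0627 = 0.1127.
τ(444 nm) = 0.117 × (520/444)⁴ × 2.0627 = 0.117 × 1.8814 × 2.0627 = 0.4540.
T(629)/T(444) = exp(τ_B − τ_A) = exp(0.3413) = 1.4068.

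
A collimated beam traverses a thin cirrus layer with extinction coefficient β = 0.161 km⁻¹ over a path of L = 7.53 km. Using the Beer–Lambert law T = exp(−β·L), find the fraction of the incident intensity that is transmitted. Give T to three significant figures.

0.298

τ = β·L = 0.161 × 7.53 = 1.2123.
T = exp(−1.2123) = 0.2975.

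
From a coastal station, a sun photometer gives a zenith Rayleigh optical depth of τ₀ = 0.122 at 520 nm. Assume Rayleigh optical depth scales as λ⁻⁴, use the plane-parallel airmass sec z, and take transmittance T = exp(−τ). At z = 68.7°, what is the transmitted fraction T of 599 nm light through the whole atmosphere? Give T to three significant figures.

sec 68.7° = 2.7529.
τ = 0.122 × (520/599)⁴ × 2.7529 = 0.122 × 0.5679 × 2.7529 = 0.1907.
T = exp(−0.1907) = 0.8263.

0.826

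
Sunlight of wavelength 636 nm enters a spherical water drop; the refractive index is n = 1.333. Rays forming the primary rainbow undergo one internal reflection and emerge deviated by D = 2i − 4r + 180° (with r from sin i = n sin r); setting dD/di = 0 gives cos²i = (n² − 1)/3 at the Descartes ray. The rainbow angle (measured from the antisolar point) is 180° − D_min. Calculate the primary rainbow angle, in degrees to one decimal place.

42.1°

cos²i = (1.77689 − 1)/3 = 0.25896; i = arccos(0.50888) = 59.410°.
sin r = sin 59.410°/1.333 = 0.64579; r = 40.225°.
D_min = 2·59.410° − 4·40.225° + 180° = 137.922°.
Rainbow angle = 180° − D_min = 42.078°.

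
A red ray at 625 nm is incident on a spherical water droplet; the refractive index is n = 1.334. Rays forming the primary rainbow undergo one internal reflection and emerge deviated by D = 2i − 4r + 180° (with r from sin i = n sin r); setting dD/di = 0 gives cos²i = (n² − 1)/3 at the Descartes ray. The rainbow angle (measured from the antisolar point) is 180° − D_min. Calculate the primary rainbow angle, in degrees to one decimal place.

cos²i = (1.77956 − 1)/3 = 0.25985; i = arccos(0.50976) = 59.352°.
sin r = sin 59.352°/1.334 = 0.64492; r = 40.159°.
D_min = 2·59.352° − 4·40.159° + 180° = 138.067°.
Rainbow angle = 180° − D_min = 41.933°.

41.9°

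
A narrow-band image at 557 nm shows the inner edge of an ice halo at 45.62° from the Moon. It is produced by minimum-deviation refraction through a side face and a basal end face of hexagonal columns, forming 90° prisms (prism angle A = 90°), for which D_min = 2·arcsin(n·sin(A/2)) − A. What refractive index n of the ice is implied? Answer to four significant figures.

Rearranging: n = sin((D_min + A)/2) / sin(A/2).
(D_min + A)/2 = (45.62° + 90°)/2 = 67.810°.
n = sin 67.810° / sin 45° = 0.9259 / 0.7071 = 1.3095.

1.309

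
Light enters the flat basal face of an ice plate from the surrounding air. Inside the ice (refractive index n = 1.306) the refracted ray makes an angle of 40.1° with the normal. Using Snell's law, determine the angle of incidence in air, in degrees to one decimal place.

Snell: sin θ_i = n · sin θ_r = 1.306 × sin 40.1° = 1.306 × 0.6441 = 0.8412.
θ_i = arcsin(0.8412) = 57.27°.

57.3°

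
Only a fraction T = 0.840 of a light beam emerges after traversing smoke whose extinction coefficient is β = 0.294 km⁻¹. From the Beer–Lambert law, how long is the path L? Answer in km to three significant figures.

Beer–Lambert: T = exp(−βL) ⇒ L = −ln(T)/β = −ln(0.840)/0.294 = 0.1744/0.294 = 0.593 km.

0.593 km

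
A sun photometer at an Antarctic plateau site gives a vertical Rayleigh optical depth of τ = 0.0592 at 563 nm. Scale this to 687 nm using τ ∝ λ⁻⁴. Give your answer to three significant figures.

τ(687 nm) = τ(563 nm) × (563/687)⁴ = 0.0592 × (0.8195)⁴ = 0.0592 × 0.4510 = 0.0267.

0.0267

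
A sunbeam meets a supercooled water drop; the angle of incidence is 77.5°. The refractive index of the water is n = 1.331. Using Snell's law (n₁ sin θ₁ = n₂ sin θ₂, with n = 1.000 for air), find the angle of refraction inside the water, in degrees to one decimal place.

Snell: sin θ_r = sin θ_i / n = sin 77.5° / 1.331 = 0.9763 / 1.331 = 0.7335.
θ_r = arcsin(0.7335) = 47.18°.

47.2°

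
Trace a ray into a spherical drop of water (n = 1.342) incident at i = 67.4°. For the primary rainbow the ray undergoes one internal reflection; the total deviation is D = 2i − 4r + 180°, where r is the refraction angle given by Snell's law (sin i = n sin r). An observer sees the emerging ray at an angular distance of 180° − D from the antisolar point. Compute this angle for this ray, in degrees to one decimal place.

39.1°

sin r = sin 67.4° / 1.342 = 0.9232/1.342 = 0.6879; r = 43.47°.
D = 2·67.4° − 4·43.47° + 180° = 134.80° − 173.87° + 180° = 140.93°.
Angle from antisolar point = 180° − D = 39.07°.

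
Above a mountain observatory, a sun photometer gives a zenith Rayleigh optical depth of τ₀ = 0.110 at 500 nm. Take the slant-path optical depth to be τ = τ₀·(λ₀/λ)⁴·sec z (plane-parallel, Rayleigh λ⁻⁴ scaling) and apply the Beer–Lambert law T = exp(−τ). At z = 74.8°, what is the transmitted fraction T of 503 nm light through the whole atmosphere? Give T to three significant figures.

sec 74.8° = 3.8140.
τ = 0.110 × (500/503)⁴ × 3.8140 = 0.110 × 0.9764 × 3.8140 = 0.4096.
T = exp(−0.4096) = 0.6639.

0.664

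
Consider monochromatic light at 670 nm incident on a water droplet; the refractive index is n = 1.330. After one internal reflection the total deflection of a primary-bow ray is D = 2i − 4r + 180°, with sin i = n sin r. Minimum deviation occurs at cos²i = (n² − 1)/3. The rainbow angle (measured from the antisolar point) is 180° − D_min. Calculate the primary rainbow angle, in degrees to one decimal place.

42.5°

cos²i = (1.76890 − 1)/3 = 0.25630; i = arccos(0.50626) = 59.585°.
sin r = sin 59.585°/1.330 = 0.64841; r = 40.422°.
D_min = 2·59.585° − 4·40.422° + 180° = 137.484°.
Rainbow angle = 180° − D_min = 42.516°.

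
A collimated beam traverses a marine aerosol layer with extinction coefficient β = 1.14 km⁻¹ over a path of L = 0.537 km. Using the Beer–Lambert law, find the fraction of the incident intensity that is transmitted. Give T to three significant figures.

0.542

τ = β·L = 1.14 × 0.537 = 0.6122.
T = exp(−0.6122) = 0.5422.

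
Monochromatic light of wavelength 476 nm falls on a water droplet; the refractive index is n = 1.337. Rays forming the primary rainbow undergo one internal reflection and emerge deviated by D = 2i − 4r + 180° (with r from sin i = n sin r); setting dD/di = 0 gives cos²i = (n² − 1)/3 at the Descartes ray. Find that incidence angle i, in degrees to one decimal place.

59.2°

cos²i = (1.337² − 1)/3 = (1.78757 − 1)/3 = 0.26252.
cos i = 0.51237, so i = 59.178°.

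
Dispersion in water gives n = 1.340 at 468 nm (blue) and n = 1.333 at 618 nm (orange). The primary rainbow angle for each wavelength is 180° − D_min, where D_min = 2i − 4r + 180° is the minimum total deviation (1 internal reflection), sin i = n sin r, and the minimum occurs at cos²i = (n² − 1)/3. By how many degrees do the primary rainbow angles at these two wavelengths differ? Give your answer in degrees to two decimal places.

1.01°

At 468 nm (n = 1.340): cos²i = 0.26520 → i = 59.004°, r = 39.770°, D_min = 138.929°, rainbow angle = 41.071°.
At 618 nm (n = 1.333): cos²i = 0.25896 → i = 59.410°, r = 40.225°, D_min = 137.922°, rainbow angle = 42.078°.
Angular width = |41.071° − 42.078°| = 1.007°.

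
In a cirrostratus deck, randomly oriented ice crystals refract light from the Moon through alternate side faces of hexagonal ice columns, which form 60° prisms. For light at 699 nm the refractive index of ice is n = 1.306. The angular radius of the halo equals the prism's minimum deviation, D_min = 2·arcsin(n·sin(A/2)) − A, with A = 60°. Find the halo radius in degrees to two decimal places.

21.54°

n·sin(A/2) = 1.306 × sin 30° = 1.306 × 0.5000 = 0.6530.
D_min = 2·arcsin(0.6530) − 60° = 2 × 40.768° − 60° = 21.536°.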